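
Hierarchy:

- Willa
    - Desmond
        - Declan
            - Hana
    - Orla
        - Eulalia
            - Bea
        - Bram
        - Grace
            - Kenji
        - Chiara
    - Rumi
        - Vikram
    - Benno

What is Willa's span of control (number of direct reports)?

4

Willa directly manages Desmond, Orla, Rumi, Benno. That is 4 direct reports.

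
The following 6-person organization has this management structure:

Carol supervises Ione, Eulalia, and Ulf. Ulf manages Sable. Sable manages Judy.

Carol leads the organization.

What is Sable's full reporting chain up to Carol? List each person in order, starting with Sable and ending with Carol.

Sable reports to Ulf. Ulf reports to Carol. Carol is at the top.

Sable -> Ulf -> Carol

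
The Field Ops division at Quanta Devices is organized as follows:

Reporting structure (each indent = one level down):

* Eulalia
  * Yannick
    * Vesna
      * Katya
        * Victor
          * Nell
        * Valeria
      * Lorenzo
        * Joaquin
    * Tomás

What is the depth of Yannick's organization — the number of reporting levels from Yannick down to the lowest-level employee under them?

4

The longest chain under Yannick runs Yannick → Vesna → Katya → Victor → Nell, which is 4 levels below Yannick.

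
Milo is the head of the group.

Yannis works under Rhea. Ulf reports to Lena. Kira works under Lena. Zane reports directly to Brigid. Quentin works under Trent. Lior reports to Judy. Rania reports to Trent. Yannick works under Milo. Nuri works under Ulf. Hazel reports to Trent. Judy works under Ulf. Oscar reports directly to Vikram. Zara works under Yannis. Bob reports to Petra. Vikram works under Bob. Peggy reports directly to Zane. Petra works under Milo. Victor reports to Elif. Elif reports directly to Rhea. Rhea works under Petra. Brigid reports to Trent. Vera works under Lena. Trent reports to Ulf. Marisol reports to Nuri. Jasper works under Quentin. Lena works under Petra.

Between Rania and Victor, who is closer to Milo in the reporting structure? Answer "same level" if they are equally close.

Rania is 5 levels below Milo; Victor is 4. Victor is higher.

Victor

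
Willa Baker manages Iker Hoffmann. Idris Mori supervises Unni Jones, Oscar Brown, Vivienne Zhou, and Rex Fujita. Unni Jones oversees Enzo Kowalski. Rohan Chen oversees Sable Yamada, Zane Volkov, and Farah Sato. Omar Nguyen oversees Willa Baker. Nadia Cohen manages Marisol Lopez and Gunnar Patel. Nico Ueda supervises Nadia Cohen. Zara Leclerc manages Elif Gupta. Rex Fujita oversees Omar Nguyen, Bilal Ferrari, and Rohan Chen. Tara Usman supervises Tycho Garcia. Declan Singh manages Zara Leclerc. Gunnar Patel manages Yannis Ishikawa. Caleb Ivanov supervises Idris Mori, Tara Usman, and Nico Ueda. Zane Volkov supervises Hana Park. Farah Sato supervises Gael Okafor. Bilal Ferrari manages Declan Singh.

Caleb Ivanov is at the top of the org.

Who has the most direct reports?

Idris Mori

Direct-report counts: Caleb Ivanov has 3; Tara Usman has 1; Nico Ueda has 1; Nadia Cohen has 2; Gunnar Patel has 1; Idris Mori has 4; Rex Fujita has 3; Bilal Ferrari has 1; Declan Singh has 1; Zara Leclerc has 1; Rohan Chen has 3; Farah Sato has 1; Zane Volkov has 1; Omar Nguyen has 1; Willa Baker has 1; Unni Jones has 1. The largest is 4, held by Idris Mori.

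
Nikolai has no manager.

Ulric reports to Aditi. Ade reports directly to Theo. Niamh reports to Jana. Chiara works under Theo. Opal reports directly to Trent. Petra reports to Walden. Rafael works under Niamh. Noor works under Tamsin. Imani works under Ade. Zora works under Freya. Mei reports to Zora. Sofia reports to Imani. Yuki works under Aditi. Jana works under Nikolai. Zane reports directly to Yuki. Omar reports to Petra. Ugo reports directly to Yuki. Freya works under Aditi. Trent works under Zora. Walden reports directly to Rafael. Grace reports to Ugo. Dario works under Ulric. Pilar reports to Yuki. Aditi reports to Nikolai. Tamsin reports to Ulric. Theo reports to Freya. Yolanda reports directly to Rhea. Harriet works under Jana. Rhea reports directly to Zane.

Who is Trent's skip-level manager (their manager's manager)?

Freya

Trent reports to Zora, and Zora reports to Freya. So Trent's skip-level manager is Freya.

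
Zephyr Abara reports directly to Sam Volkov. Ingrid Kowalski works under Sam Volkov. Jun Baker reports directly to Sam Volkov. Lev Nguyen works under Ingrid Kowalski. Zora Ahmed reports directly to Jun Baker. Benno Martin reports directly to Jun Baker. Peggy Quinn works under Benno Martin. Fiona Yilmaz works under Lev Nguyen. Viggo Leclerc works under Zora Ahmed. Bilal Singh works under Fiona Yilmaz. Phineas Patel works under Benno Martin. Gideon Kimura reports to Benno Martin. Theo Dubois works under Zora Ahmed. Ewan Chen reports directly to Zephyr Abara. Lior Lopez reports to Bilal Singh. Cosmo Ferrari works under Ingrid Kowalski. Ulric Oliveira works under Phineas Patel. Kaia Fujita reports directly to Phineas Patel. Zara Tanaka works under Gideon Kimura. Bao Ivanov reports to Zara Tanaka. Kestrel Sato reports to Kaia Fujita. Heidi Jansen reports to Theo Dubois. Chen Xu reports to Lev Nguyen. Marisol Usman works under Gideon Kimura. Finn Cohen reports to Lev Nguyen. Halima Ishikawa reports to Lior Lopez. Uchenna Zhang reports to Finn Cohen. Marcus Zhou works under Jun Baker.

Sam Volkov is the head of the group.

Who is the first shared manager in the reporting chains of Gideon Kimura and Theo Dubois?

Jun Baker

Gideon Kimura's chain of managers is Benno Martin, Jun Baker, Sam Volkov. Theo Dubois's chain of managers is Zora Ahmed, Jun Baker, Sam Volkov. The first manager that appears in both chains is Jun Baker.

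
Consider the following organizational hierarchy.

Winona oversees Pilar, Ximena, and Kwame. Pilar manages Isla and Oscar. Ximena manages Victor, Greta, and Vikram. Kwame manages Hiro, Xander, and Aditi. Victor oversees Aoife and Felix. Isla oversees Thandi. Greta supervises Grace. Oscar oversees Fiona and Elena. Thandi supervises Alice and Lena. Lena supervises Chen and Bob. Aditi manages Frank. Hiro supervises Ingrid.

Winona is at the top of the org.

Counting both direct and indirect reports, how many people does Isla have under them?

5

Isla directly manages Thandi. Under Thandi: Alice, Lena, Bob, Chen (4). That's 5 in total.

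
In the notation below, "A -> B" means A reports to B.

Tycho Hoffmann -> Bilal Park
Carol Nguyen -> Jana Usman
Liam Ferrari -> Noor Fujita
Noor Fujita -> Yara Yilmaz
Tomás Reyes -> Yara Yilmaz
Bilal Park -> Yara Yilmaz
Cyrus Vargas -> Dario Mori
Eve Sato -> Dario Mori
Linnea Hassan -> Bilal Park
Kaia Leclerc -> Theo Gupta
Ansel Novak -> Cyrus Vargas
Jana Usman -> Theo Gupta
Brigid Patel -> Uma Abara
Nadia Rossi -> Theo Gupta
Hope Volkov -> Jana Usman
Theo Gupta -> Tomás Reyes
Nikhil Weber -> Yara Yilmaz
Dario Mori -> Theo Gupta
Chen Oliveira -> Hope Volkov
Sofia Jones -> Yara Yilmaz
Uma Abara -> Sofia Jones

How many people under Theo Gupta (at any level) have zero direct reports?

6

The people in Theo Gupta's organization with no one reporting to them are Nadia Rossi, Kaia Leclerc, Carol Nguyen, Chen Oliveira, Eve Sato, Ansel Novak. That is 6.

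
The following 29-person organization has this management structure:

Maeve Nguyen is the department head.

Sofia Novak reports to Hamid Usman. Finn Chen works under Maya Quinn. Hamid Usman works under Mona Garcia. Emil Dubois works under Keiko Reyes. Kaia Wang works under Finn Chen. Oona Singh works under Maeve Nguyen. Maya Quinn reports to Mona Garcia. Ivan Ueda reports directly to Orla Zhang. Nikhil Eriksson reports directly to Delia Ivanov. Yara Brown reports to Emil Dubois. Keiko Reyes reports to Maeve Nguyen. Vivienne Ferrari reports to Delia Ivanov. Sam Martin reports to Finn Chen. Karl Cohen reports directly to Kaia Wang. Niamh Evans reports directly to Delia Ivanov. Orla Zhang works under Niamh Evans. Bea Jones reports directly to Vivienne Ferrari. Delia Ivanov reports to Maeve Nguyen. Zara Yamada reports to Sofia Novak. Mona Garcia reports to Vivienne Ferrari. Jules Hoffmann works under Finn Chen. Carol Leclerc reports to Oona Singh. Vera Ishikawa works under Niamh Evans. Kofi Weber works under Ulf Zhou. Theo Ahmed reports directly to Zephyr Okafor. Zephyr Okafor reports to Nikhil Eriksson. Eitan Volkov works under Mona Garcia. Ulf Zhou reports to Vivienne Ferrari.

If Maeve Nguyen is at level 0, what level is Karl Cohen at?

7

Chain from Karl Cohen up to Maeve Nguyen: Karl Cohen → Kaia Wang → Finn Chen → Maya Quinn → Mona Garcia → Vivienne Ferrari → Delia Ivanov → Maeve Nguyen. That is 7 steps up, so Karl Cohen is 7 levels below Maeve Nguyen.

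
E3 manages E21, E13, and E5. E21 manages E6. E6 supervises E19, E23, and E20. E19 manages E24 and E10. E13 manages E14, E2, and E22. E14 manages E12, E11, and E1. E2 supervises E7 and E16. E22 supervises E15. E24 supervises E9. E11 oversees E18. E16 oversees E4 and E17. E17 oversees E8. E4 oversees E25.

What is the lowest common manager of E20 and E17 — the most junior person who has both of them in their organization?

E3

E20's chain of managers is E6, E21, E3. E17's chain of managers is E16, E2, E13, E3. The first manager that appears in both chains is E3.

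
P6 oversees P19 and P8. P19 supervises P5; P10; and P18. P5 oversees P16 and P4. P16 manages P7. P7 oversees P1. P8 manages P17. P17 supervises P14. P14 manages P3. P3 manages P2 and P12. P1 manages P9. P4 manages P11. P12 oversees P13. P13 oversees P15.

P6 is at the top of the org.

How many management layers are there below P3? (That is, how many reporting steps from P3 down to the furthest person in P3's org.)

3

The longest chain under P3 runs P3 → P12 → P13 → P15, which is 3 levels below P3.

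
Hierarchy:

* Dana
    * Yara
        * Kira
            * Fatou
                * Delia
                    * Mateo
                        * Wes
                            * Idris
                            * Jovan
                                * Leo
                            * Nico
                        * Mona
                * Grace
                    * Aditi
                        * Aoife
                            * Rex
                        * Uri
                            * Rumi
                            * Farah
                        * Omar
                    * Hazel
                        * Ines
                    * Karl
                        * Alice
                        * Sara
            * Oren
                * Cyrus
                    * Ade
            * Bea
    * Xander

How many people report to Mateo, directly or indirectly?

Mateo directly manages Wes, Mona. Under Wes: Nico, Jovan, Leo, Idris (4). Mona has no reports. So Mateo's organization is 2 direct reports plus everyone under them: 5 + 1 = 6.

6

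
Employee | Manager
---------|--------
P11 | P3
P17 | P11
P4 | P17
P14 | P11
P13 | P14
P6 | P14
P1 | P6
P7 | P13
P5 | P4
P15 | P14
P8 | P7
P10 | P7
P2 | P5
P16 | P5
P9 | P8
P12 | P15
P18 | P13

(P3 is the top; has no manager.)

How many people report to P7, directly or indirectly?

3

P7 directly manages P8, P10. Under P8: P9 (1). P10 has no reports. So P7's organization is 2 direct reports plus everyone under them: 2 + 1 = 3.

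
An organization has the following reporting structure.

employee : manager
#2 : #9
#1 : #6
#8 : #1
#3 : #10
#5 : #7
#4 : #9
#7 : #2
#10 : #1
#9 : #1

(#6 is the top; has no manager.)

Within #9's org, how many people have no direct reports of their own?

The people in #9's organization with no one reporting to them are #4, #5. That is 2.

2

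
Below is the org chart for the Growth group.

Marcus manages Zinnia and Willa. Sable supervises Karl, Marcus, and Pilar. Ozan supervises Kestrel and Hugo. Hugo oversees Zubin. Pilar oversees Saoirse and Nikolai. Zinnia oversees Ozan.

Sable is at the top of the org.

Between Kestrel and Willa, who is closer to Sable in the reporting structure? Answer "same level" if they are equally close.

Willa

Kestrel is 4 levels below Sable; Willa is 2. Willa is higher.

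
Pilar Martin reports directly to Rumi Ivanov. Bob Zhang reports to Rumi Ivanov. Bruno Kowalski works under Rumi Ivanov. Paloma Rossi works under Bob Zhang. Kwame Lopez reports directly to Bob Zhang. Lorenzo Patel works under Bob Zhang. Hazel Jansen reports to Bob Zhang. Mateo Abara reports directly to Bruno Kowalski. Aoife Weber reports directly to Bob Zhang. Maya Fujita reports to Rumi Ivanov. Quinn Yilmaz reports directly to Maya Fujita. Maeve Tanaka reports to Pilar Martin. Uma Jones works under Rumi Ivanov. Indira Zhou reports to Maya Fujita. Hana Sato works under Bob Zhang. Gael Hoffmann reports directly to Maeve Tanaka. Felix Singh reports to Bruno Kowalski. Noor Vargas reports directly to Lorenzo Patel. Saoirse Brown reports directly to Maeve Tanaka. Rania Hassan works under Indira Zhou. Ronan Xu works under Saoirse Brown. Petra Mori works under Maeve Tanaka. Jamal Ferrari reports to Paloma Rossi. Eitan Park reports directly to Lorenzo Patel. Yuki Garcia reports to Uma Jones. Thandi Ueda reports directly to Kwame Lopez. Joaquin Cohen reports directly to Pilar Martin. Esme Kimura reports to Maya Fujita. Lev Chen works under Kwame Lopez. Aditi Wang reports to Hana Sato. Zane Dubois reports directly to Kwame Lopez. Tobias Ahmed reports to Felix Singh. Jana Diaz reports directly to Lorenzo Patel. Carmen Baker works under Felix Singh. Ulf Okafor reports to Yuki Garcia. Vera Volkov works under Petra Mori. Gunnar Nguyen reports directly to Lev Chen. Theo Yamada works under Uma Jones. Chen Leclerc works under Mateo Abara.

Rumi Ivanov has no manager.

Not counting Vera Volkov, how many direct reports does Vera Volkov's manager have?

Vera Volkov reports to Petra Mori, and Petra Mori has no other direct reports. Vera Volkov has 0 peers.

0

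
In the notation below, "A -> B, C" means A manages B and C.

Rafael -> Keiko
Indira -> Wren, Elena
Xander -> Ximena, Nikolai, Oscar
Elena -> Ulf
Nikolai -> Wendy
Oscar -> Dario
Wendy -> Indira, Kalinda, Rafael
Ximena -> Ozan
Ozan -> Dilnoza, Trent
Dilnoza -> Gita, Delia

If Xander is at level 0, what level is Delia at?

4

Chain from Delia up to Xander: Delia → Dilnoza → Ozan → Ximena → Xander. That is 4 steps up, so Delia is 4 levels below Xander.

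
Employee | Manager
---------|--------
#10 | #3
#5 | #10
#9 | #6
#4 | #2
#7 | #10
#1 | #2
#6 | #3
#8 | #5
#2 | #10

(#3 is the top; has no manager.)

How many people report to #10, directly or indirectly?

#10 directly manages #5, #2, #7. Under #5: #8 (1). Under #2: #1, #4 (2). #7 has no reports. So #10's organization is 3 direct reports plus everyone under them: 2 + 3 + 1 = 6.

6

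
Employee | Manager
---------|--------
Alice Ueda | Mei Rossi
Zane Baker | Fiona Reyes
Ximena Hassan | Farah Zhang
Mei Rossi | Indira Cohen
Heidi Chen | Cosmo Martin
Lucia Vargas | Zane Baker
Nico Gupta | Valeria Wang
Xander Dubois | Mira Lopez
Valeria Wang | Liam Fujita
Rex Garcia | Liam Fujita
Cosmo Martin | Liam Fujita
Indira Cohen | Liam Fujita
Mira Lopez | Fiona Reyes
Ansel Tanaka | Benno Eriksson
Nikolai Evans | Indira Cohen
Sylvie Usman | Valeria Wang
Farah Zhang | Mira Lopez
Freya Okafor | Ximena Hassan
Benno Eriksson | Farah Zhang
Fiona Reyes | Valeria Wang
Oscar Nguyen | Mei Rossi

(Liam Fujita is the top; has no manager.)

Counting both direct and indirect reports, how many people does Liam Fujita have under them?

Liam Fujita directly manages Indira Cohen, Valeria Wang, Cosmo Martin, Rex Garcia. Under Indira Cohen: Mei Rossi, Oscar Nguyen, Alice Ueda, Nikolai Evans (4). Under Valeria Wang: Sylvie Usman, Nico Gupta, Fiona Reyes, Zane Baker, Lucia Vargas, Mira Lopez, Xander Dubois, Farah Zhang, Benno Eriksson, Ansel Tanaka, Ximena Hassan, Freya Okafor (12). Under Cosmo Martin: Heidi Chen (1). Rex Garcia has no reports. So Liam Fujita's organization is 4 direct reports plus everyone under them: 5 + 13 + 2 + 1 = 21.

21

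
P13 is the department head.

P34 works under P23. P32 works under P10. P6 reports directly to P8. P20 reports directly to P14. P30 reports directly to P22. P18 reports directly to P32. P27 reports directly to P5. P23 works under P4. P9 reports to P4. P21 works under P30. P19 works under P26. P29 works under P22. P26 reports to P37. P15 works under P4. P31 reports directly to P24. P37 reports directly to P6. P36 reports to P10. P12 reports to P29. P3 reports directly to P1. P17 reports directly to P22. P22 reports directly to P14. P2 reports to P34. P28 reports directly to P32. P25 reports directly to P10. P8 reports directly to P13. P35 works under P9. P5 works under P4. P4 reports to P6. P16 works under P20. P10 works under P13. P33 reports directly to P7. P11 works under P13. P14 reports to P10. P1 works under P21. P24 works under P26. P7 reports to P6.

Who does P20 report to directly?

P14

P20 reports directly to P14.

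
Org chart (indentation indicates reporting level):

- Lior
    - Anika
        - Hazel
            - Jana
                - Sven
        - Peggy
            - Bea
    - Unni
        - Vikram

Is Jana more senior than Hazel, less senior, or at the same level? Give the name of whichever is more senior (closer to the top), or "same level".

Hazel

Jana is 3 levels below Lior; Hazel is 2. Hazel is higher.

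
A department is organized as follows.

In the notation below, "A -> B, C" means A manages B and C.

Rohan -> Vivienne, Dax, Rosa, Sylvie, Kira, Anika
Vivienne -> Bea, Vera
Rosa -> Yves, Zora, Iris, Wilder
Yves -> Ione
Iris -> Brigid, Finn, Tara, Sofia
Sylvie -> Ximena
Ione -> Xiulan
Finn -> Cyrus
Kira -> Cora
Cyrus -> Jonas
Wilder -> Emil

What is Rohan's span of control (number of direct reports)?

6

Rohan directly manages Vivienne, Dax, Rosa, Sylvie, Kira, Anika. That is 6 direct reports.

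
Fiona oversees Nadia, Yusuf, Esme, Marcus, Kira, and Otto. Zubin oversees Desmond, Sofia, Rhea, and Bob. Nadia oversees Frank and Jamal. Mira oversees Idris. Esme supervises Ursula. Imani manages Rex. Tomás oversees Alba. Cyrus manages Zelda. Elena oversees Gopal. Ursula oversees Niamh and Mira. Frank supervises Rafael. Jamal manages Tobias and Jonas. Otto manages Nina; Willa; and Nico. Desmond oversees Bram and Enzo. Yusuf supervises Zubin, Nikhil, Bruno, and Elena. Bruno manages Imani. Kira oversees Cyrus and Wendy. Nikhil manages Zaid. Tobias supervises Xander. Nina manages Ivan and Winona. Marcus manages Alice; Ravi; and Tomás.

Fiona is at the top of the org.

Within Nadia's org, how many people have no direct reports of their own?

The people in Nadia's organization with no one reporting to them are Jonas, Xander, Rafael. That is 3.

3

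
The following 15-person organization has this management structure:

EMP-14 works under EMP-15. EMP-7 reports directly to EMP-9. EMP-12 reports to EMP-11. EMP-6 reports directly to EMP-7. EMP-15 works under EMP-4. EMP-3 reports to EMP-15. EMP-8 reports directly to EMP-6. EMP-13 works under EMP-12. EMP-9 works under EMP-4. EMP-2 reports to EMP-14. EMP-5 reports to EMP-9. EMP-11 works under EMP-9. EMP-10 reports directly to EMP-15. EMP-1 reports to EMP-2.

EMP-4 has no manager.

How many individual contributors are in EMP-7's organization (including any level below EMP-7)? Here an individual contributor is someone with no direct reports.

1

The only person in EMP-7's organization with no one reporting to them is EMP-8. That is 1.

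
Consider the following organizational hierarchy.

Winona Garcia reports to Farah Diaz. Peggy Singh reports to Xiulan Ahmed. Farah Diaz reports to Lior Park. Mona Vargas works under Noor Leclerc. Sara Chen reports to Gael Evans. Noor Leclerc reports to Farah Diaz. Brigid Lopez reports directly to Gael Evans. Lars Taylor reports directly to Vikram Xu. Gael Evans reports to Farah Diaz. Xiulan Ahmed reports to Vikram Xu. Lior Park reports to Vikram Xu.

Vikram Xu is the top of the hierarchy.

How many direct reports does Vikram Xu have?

Vikram Xu directly manages Lior Park, Lars Taylor, Xiulan Ahmed. That is 3 direct reports.

3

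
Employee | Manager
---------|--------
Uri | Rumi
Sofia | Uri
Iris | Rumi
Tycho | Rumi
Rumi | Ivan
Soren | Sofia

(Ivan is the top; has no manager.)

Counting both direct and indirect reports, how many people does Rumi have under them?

Rumi directly manages Tycho, Uri, Iris. Tycho has no reports. Under Uri: Sofia, Soren (2). Iris has no reports. So Rumi's organization is 3 direct reports plus everyone under them: 1 + 3 + 1 = 5.

5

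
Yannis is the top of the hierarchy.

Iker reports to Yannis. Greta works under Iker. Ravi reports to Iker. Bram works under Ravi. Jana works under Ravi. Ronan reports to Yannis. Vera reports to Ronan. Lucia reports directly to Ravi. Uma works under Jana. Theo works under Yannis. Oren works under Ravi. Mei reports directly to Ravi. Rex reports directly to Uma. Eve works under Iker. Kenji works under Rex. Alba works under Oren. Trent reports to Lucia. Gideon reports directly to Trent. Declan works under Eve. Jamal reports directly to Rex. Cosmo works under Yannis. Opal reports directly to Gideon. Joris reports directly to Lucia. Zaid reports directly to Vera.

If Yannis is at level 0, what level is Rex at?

5

Chain from Rex up to Yannis: Rex → Uma → Jana → Ravi → Iker → Yannis. That is 5 steps up, so Rex is 5 levels below Yannis.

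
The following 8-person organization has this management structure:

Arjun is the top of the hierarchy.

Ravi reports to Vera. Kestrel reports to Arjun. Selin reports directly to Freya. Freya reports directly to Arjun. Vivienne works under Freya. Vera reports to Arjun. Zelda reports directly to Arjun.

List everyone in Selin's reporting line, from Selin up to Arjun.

Selin -> Freya -> Arjun

Selin reports to Freya. Freya reports to Arjun. Arjun is at the top.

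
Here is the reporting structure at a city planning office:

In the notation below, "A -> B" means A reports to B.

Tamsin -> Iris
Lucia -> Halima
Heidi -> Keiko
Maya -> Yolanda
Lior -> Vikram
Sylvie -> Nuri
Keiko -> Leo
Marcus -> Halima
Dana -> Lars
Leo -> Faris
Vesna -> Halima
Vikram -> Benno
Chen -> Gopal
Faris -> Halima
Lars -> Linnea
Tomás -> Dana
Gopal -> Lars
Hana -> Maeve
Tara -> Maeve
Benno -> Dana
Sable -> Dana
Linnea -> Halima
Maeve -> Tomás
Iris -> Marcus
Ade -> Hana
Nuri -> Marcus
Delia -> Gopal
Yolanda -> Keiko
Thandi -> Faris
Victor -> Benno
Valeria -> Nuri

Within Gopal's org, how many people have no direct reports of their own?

2

The people in Gopal's organization with no one reporting to them are Delia, Chen. That is 2.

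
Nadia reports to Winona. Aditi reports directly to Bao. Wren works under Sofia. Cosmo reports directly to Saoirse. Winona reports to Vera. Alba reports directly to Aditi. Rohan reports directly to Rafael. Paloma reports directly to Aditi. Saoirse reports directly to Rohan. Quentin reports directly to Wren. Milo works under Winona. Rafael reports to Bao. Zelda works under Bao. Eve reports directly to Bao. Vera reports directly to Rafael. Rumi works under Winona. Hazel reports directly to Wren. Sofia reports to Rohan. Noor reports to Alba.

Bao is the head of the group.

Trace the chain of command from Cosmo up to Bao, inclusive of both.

Cosmo reports to Saoirse. Saoirse reports to Rohan. Rohan reports to Rafael. Rafael reports to Bao. Bao is at the top.

Cosmo -> Saoirse -> Rohan -> Rafael -> Bao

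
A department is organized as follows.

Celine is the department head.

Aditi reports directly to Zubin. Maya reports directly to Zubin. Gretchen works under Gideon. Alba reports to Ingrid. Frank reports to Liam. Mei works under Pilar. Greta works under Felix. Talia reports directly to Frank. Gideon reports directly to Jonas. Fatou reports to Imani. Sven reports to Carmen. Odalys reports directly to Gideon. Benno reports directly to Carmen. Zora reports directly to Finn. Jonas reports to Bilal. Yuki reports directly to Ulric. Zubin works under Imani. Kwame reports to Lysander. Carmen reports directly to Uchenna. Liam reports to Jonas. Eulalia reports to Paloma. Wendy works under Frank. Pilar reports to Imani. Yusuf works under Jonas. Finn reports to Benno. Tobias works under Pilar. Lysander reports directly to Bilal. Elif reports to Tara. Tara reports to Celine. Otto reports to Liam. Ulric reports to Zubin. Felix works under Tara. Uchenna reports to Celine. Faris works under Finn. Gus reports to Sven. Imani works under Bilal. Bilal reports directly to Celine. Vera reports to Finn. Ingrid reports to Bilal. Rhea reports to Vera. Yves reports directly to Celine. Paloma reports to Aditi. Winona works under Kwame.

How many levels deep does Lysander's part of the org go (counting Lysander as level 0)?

The longest chain under Lysander runs Lysander → Kwame → Winona, which is 2 levels below Lysander.

2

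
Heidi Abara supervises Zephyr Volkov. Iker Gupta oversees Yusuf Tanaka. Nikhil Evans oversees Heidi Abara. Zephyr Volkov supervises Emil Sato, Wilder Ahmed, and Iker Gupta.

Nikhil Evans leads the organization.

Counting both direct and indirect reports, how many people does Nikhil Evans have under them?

6

Nikhil Evans directly manages Heidi Abara. Under Heidi Abara: Zephyr Volkov, Iker Gupta, Yusuf Tanaka, Wilder Ahmed, Emil Sato (5). That's 6 in total.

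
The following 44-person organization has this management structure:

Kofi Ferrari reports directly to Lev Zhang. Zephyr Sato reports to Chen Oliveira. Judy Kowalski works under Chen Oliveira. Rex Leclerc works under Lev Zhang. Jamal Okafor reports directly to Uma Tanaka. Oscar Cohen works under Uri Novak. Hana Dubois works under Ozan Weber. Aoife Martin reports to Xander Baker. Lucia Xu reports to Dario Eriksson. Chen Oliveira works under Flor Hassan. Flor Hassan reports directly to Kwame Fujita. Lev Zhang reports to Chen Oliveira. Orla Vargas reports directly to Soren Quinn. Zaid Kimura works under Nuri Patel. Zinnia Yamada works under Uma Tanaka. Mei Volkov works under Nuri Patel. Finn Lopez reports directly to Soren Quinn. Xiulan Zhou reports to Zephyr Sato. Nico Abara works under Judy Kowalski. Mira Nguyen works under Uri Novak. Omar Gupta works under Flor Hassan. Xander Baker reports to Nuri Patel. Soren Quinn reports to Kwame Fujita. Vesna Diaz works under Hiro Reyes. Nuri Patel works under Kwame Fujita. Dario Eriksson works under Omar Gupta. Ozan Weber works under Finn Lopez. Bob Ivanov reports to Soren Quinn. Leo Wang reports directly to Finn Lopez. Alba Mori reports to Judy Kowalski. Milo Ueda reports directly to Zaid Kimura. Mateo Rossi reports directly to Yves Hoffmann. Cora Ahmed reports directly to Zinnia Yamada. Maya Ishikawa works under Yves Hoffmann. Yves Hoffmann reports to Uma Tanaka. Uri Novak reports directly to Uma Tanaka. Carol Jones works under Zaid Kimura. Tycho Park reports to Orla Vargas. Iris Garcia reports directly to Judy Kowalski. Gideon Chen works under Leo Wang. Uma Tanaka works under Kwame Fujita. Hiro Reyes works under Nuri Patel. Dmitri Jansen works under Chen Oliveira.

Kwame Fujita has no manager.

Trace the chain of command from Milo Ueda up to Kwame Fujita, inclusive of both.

Milo Ueda -> Zaid Kimura -> Nuri Patel -> Kwame Fujita

Milo Ueda reports to Zaid Kimura. Zaid Kimura reports to Nuri Patel. Nuri Patel reports to Kwame Fujita. Kwame Fujita is at the top.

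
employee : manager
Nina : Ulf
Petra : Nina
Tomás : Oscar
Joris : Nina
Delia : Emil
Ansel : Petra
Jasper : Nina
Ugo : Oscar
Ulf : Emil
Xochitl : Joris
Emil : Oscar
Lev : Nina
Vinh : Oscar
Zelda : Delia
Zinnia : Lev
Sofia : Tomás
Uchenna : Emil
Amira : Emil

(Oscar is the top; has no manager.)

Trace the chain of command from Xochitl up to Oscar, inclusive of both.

Xochitl reports to Joris. Joris reports to Nina. Nina reports to Ulf. Ulf reports to Emil. Emil reports to Oscar. Oscar is at the top.

Xochitl -> Joris -> Nina -> Ulf -> Emil -> Oscar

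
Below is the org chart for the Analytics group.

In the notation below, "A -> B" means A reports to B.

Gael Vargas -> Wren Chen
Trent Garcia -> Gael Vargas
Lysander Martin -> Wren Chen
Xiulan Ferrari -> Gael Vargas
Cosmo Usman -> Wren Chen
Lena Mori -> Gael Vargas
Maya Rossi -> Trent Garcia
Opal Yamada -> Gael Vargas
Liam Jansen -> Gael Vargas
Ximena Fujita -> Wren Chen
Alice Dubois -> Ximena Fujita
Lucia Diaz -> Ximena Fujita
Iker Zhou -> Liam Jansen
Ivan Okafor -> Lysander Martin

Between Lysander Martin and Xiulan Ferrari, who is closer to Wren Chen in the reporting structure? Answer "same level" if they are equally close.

Lysander Martin is 1 level below Wren Chen; Xiulan Ferrari is 2. Lysander Martin is higher.

Lysander Martin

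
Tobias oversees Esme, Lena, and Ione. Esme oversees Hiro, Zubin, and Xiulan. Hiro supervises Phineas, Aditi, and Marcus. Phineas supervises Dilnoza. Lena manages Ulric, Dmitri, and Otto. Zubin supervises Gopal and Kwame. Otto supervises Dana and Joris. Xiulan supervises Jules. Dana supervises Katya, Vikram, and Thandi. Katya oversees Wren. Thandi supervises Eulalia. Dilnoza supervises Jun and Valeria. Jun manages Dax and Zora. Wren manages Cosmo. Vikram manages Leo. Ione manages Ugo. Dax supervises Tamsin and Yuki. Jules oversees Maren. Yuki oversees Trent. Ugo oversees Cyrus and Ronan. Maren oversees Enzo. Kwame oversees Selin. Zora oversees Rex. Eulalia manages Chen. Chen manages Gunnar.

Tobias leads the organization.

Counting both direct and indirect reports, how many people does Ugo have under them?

2

Ugo directly manages Cyrus, Ronan. Cyrus has no reports. Ronan has no reports. So Ugo's organization is 2 direct reports plus everyone under them: 1 + 1 = 2.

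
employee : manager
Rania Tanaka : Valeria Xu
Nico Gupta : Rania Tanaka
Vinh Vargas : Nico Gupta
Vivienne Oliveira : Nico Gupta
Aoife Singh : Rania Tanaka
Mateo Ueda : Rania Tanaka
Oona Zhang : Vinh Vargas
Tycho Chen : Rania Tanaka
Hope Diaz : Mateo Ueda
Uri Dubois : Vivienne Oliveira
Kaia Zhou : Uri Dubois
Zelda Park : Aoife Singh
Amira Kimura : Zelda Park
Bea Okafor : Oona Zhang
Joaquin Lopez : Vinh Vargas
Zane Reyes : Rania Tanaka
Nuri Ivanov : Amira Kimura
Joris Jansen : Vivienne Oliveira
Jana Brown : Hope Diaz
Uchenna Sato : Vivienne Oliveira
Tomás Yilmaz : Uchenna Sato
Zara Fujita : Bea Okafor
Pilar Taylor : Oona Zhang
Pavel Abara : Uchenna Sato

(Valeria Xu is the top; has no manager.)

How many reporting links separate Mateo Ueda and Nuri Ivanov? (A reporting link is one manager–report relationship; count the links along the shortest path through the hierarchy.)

5

Mateo Ueda is 1 level below Rania Tanaka, and Nuri Ivanov is 4 levels below Rania Tanaka (their lowest common manager). The shortest path runs up from Mateo Ueda to Rania Tanaka and back down to Nuri Ivanov: 1 + 4 = 5 links.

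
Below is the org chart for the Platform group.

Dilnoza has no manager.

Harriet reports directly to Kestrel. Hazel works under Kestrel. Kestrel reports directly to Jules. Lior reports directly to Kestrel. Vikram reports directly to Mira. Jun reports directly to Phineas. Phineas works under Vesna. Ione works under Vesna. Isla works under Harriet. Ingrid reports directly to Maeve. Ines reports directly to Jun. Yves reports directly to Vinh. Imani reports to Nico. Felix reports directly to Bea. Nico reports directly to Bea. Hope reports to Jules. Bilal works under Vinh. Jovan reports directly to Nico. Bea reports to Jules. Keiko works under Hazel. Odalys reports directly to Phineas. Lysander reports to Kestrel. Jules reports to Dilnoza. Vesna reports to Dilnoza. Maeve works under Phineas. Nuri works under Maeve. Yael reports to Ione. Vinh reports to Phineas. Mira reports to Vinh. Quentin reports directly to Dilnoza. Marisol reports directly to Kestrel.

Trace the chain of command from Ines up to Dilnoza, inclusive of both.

Ines -> Jun -> Phineas -> Vesna -> Dilnoza

Ines reports to Jun. Jun reports to Phineas. Phineas reports to Vesna. Vesna reports to Dilnoza. Dilnoza is at the top.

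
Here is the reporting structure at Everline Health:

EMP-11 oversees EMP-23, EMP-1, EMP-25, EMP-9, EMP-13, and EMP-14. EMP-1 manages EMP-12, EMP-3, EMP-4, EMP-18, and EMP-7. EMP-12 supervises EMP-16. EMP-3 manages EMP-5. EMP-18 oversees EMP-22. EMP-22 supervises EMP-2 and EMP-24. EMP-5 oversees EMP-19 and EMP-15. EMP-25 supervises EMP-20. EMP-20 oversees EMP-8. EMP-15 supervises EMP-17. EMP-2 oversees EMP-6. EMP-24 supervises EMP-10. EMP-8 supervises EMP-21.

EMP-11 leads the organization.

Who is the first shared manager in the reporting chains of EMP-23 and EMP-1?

EMP-23's chain of managers is EMP-11. EMP-1's chain of managers is EMP-11. The first manager that appears in both chains is EMP-11.

EMP-11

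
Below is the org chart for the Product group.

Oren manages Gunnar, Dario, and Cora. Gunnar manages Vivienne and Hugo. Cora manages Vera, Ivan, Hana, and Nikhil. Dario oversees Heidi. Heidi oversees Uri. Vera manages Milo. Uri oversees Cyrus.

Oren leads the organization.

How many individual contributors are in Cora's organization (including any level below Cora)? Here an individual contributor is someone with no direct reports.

4

The people in Cora's organization with no one reporting to them are Nikhil, Hana, Ivan, Milo. That is 4.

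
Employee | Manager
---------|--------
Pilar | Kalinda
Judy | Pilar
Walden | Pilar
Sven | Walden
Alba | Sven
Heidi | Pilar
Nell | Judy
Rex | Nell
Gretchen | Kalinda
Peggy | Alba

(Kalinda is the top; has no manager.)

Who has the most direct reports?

Direct-report counts: Kalinda has 2; Pilar has 3; Walden has 1; Sven has 1; Alba has 1; Judy has 1; Nell has 1. The largest is 3, held by Pilar.

Pilar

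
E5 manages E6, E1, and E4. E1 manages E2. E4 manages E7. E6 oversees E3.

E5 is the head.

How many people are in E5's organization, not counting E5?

6

E5 directly manages E1, E4, E6. Under E1: E2 (1). Under E4: E7 (1). Under E6: E3 (1). So E5's organization is 3 direct reports plus everyone under them: 2 + 2 + 2 = 6.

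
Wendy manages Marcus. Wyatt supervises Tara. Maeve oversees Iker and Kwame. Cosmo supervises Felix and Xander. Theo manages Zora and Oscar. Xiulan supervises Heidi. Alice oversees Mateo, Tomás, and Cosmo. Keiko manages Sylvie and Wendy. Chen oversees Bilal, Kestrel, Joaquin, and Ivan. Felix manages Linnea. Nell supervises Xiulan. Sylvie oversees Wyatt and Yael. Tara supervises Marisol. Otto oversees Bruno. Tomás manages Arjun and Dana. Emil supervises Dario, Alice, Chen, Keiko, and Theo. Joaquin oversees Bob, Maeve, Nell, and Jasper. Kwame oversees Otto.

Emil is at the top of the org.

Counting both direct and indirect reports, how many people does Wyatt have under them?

2

Wyatt directly manages Tara. Under Tara: Marisol (1). That's 2 in total.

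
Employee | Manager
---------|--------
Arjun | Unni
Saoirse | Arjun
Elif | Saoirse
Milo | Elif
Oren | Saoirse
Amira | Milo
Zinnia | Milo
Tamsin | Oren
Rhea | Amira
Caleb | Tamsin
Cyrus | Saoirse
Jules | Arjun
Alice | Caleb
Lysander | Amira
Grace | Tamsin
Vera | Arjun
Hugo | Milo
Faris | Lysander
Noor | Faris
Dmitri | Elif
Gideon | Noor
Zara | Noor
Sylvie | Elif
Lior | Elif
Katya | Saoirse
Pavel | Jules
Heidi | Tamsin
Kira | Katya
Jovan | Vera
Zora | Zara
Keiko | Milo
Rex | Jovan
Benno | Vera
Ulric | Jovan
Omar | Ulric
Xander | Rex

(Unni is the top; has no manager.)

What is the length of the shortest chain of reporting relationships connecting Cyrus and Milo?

3

Cyrus is 1 level below Saoirse, and Milo is 2 levels below Saoirse (their lowest common manager). The shortest path runs up from Cyrus to Saoirse and back down to Milo: 1 + 2 = 3 links.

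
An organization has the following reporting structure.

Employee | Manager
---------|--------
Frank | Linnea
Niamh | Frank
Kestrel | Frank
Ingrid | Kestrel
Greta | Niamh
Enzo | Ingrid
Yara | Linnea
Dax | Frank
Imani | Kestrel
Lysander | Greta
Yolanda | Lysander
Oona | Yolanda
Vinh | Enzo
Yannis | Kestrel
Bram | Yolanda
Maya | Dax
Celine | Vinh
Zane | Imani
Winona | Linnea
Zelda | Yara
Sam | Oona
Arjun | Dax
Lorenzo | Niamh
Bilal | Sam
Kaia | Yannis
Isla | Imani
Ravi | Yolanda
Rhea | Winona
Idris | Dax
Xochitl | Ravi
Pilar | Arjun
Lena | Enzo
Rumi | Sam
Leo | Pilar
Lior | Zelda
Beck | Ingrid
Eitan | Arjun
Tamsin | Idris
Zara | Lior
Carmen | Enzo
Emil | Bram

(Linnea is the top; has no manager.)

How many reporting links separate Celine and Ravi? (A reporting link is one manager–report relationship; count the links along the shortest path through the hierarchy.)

10

Celine is 5 levels below Frank, and Ravi is 5 levels below Frank (their lowest common manager). The shortest path runs up from Celine to Frank and back down to Ravi: 5 + 5 = 10 links.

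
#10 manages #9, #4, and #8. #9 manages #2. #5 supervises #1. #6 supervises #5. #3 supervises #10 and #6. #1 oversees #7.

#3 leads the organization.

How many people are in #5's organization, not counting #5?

#5 directly manages #1. Under #1: #7 (1). That's 2 in total.

2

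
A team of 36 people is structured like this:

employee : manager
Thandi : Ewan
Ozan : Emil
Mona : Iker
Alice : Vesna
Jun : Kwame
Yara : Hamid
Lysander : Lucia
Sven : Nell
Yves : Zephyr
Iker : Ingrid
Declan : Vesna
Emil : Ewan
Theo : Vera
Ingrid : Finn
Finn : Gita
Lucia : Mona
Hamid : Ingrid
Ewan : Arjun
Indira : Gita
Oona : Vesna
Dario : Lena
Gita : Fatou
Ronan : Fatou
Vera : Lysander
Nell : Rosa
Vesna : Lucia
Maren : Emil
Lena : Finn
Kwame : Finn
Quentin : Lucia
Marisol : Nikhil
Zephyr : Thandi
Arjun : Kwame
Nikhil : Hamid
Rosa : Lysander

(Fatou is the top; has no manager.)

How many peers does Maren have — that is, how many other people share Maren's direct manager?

1

Maren reports to Emil. Emil's other direct reports are Ozan — 1 peer.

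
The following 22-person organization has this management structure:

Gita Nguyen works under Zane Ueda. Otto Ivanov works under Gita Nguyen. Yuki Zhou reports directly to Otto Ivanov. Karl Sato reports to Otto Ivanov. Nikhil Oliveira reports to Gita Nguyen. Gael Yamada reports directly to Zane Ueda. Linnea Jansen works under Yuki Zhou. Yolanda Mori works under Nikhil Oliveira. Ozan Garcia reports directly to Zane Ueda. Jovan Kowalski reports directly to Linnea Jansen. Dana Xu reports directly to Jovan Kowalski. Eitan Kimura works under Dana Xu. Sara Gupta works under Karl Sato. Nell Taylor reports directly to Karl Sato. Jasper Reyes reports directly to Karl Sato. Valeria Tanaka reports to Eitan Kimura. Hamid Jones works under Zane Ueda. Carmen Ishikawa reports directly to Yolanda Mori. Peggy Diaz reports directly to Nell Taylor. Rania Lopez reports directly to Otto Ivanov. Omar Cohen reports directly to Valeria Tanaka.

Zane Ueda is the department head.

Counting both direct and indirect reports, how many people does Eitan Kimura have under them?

2

Eitan Kimura directly manages Valeria Tanaka. Under Valeria Tanaka: Omar Cohen (1). That's 2 in total.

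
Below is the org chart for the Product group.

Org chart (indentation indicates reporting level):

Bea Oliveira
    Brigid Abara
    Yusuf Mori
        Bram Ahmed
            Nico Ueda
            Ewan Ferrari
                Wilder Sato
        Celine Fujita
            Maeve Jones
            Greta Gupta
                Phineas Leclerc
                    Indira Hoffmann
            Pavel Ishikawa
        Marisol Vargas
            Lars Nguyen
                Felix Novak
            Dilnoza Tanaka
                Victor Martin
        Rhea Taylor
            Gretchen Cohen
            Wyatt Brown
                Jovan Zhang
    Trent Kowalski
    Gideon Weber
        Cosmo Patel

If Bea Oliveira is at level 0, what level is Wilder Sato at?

4

Chain from Wilder Sato up to Bea Oliveira: Wilder Sato → Ewan Ferrari → Bram Ahmed → Yusuf Mori → Bea Oliveira. That is 4 steps up, so Wilder Sato is 4 levels below Bea Oliveira.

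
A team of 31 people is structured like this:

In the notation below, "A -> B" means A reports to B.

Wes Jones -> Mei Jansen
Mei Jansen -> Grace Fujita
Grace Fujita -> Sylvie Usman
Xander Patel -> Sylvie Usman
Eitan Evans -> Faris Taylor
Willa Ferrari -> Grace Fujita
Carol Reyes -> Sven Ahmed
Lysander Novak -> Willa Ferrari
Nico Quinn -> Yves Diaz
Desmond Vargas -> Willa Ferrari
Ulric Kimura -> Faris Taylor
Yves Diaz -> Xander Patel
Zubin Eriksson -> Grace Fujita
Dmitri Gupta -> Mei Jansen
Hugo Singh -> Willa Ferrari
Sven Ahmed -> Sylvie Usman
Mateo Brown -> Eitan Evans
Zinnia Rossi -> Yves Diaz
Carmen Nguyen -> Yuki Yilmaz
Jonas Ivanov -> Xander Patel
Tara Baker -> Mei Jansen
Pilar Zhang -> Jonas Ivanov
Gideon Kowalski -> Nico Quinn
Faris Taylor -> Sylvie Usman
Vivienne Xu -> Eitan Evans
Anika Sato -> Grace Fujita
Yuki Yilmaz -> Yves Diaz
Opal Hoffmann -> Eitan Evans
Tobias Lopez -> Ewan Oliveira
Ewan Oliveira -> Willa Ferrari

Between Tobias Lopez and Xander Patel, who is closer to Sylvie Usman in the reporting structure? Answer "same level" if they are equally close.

Xander Patel

Tobias Lopez is 4 levels below Sylvie Usman; Xander Patel is 1. Xander Patel is higher.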